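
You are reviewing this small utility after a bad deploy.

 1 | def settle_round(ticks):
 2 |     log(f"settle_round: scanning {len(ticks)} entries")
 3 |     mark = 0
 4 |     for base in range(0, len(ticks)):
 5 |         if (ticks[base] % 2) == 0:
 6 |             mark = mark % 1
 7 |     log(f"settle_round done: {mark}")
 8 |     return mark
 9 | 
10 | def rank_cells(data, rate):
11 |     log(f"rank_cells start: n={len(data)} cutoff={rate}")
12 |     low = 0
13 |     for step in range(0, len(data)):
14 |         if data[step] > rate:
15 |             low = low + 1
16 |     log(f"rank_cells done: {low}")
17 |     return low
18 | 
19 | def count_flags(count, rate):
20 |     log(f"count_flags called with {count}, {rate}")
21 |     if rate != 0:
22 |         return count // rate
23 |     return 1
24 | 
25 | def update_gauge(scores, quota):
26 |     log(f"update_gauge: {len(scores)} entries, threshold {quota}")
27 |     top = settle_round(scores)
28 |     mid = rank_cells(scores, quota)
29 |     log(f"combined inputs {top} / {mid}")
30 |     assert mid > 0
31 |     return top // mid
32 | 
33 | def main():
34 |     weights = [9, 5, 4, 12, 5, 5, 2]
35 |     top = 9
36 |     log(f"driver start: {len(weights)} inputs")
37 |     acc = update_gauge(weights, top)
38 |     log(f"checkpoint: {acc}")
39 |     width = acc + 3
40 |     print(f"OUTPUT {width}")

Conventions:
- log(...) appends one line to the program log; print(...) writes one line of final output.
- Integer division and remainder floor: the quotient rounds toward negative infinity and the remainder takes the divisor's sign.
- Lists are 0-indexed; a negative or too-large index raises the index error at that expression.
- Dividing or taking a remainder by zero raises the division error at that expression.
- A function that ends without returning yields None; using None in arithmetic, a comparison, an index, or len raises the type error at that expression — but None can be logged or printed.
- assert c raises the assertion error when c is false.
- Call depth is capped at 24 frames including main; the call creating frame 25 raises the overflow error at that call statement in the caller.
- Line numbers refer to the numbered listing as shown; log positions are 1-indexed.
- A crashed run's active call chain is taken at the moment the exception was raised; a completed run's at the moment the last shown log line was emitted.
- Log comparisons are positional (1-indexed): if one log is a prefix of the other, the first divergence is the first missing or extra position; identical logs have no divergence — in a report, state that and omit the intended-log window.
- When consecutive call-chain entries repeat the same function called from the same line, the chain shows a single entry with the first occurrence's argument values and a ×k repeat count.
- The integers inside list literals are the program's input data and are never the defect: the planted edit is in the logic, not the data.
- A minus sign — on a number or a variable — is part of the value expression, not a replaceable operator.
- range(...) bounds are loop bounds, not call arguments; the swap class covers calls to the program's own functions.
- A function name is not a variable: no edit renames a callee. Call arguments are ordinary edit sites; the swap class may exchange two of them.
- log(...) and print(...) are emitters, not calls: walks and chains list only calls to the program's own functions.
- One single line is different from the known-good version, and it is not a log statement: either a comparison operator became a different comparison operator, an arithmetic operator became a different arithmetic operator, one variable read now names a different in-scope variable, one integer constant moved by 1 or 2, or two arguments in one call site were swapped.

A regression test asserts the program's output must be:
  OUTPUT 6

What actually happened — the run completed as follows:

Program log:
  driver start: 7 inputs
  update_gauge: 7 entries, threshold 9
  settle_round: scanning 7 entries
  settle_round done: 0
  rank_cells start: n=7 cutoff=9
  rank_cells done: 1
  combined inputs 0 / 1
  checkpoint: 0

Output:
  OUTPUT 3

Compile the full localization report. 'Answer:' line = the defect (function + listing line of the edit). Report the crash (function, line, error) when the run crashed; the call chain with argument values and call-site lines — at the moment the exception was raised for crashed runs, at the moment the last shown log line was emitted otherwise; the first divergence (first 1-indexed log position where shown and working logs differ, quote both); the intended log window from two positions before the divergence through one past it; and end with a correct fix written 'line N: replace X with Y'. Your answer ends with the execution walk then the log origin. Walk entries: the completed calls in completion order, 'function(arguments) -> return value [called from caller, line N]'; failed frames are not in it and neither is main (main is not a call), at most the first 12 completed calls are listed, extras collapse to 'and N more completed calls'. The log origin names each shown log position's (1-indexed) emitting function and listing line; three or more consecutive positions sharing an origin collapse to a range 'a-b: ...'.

Answer: the defect is in settle_round at line 6.
Core observation: Position 4 is the first bad log line: 'settle_round done: 0' should read 'settle_round done: 3'.
Call chain: main.
First divergence: position 4; shown 'settle_round done: 0' vs intended 'settle_round done: 3'.
Intended log window:
  2: update_gauge: 7 entries, threshold 9
  3: settle_round: scanning 7 entries
  4: settle_round done: 3
  5: rank_cells start: n=7 cutoff=9
Execution walk:
  settle_round([9, 5, 4, 12, 5, 5, 2]) -> 0  [called from update_gauge, line 27]
  rank_cells([9, 5, 4, 12, 5, 5, 2], 9) -> 1  [called from update_gauge, line 28]
  update_gauge([9, 5, 4, 12, 5, 5, 2], 9) -> 0  [called from main, line 37]
Log origins:
  1: from main, line 36
  2: from update_gauge, line 26
  3: from settle_round, line 2
  4: from settle_round, line 7
  5: from rank_cells, line 11
  6: from rank_cells, line 16
  7: from update_gauge, line 29
  8: from main, line 38
A correct fix: line 6: replace `%` with `+`.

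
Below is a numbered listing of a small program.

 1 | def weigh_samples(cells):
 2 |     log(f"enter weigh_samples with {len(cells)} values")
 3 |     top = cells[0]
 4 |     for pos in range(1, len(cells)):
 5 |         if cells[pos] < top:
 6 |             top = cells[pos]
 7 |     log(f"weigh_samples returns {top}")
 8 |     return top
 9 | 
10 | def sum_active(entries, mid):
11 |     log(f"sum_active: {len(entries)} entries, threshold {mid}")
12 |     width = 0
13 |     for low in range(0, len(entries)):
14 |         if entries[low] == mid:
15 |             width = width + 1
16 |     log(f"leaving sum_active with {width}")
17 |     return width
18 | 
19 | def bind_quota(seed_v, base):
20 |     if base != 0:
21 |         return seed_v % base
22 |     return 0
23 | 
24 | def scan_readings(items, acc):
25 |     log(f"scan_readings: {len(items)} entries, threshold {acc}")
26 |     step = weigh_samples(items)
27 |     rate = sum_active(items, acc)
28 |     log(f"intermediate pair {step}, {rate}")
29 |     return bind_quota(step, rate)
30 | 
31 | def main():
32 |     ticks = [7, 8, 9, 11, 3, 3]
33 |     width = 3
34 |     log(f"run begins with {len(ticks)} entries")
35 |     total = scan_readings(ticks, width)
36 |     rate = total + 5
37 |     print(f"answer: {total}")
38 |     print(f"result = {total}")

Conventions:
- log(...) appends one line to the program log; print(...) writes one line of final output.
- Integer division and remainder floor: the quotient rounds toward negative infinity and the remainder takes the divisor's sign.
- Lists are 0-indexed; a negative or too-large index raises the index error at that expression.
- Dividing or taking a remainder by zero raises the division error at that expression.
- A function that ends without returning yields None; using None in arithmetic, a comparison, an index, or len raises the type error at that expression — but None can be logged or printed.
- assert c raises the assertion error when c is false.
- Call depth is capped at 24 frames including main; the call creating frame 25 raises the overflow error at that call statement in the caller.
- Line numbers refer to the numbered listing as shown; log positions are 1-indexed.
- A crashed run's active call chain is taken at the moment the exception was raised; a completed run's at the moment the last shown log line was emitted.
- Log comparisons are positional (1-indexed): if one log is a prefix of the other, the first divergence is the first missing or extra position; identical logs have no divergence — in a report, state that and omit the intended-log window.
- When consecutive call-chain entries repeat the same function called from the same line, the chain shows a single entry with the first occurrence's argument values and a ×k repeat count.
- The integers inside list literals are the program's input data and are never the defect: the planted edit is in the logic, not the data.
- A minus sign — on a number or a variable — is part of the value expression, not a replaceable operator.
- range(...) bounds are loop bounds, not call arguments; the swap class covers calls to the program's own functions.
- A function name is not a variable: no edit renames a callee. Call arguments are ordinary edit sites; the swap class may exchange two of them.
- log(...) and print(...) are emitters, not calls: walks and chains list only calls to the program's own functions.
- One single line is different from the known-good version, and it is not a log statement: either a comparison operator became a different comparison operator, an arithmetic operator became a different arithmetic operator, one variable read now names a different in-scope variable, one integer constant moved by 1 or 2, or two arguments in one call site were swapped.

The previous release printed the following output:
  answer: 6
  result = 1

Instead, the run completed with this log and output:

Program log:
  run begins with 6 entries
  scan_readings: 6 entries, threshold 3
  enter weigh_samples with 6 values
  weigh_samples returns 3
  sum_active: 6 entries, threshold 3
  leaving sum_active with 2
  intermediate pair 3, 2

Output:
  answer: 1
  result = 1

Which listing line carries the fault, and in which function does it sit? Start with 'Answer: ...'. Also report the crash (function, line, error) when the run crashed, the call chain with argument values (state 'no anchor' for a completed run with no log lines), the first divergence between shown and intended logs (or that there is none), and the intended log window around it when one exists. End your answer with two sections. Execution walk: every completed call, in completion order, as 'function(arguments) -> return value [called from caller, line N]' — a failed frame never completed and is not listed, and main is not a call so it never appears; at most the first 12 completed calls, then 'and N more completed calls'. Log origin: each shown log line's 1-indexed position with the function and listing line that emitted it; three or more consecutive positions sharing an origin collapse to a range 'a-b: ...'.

Answer: the defect is in main at line 37.
Key observation: The logs agree in full; only the final output differs.
Call chain: main -> scan_readings([7, 8, 9, 11, 3, 3], 3) (called at line 35).
First divergence: there is none — every log position agrees.
Execution walk:
  weigh_samples([7, 8, 9, 11, 3, 3]) -> 3  [called from scan_readings, line 26]
  sum_active([7, 8, 9, 11, 3, 3], 3) -> 2  [called from scan_readings, line 27]
  bind_quota(3, 2) -> 1  [called from scan_readings, line 29]
  scan_readings([7, 8, 9, 11, 3, 3], 3) -> 1  [called from main, line 35]
Log origin:
  1: from main, line 34
  2: from scan_readings, line 25
  3: from weigh_samples, line 2
  4: from weigh_samples, line 7
  5: from sum_active, line 11
  6: from sum_active, line 16
  7: from scan_readings, line 28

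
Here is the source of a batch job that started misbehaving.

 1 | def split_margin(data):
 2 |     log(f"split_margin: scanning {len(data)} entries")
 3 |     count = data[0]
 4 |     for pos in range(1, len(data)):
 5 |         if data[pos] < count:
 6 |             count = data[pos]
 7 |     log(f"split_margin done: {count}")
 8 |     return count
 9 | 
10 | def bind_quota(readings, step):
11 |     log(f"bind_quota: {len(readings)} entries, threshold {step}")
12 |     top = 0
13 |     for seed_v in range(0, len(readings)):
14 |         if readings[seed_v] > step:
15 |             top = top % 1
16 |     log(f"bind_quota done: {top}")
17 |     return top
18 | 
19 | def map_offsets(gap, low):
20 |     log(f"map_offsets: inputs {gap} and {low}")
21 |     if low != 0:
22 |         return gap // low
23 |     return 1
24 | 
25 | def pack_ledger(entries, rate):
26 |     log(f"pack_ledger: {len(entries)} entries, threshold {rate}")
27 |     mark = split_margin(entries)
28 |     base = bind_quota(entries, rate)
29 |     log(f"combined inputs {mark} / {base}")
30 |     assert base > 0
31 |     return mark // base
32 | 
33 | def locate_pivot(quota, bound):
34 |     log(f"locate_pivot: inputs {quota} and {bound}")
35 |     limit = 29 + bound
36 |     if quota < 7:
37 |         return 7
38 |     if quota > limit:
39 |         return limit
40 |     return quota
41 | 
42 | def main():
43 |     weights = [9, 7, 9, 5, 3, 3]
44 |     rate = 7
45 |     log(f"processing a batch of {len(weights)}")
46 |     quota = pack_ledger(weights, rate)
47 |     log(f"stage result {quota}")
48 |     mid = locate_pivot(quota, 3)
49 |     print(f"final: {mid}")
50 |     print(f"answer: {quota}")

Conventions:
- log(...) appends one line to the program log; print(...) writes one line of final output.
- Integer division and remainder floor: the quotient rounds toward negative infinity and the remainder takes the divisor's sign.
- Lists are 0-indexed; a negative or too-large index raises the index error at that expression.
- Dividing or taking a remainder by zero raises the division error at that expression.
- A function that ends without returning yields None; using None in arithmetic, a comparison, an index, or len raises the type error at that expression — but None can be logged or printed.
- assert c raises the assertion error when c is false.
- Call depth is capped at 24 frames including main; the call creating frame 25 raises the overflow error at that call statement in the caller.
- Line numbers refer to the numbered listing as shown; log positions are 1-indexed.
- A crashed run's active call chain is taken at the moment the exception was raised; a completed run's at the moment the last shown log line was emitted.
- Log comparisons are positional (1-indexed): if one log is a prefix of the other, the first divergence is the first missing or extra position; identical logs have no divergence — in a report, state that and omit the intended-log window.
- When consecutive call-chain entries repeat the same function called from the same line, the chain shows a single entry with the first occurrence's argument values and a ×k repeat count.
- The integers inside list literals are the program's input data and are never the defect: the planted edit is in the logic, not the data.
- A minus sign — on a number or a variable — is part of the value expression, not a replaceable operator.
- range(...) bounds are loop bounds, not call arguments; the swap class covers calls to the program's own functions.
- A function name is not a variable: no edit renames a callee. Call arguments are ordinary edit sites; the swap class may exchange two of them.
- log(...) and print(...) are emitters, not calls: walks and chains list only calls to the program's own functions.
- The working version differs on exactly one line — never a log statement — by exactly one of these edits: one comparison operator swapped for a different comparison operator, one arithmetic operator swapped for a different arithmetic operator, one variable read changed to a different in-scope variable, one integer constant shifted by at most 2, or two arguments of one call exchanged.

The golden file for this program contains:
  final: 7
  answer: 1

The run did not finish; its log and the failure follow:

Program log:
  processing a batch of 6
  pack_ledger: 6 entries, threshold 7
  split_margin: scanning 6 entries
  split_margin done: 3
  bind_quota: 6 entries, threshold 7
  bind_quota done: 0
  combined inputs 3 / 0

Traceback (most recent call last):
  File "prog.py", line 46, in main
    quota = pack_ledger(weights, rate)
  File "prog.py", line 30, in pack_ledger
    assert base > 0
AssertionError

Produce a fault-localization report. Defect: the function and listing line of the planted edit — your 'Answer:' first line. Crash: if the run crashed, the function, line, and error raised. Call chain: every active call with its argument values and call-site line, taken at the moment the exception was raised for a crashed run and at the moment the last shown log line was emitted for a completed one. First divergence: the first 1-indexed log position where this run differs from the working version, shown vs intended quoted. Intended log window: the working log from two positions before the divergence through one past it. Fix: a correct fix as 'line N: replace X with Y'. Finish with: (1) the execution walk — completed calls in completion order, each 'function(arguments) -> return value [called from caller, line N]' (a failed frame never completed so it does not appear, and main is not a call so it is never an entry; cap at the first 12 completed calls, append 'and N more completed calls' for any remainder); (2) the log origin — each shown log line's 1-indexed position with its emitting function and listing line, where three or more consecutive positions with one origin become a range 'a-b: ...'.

Answer: the defect is in bind_quota at line 15.
The tell: Log line 6 is where behavior first shows: 'bind_quota done: 0' appears instead of 'bind_quota done: 2'.
Crash: pack_ledger, line 30, AssertionError.
Call chain: main -> pack_ledger([9, 7, 9, 5, 3, 3], 7) (called at line 46).
First divergence: at position 6 the run shows 'bind_quota done: 0' where the working version logs 'bind_quota done: 2'.
Intended log window:
  4: split_margin done: 3
  5: bind_quota: 6 entries, threshold 7
  6: bind_quota done: 2
  7: combined inputs 3 / 2
Execution walk:
  split_margin([9, 7, 9, 5, 3, 3]) -> 3  [called from pack_ledger, line 27]
  bind_quota([9, 7, 9, 5, 3, 3], 7) -> 0  [called from pack_ledger, line 28]
Log origins:
  1 — main, line 45
  2 — pack_ledger, line 26
  3 — split_margin, line 2
  4 — split_margin, line 7
  5 — bind_quota, line 11
  6 — bind_quota, line 16
  7 — pack_ledger, line 29
A correct fix: line 15: replace `%` with `+`.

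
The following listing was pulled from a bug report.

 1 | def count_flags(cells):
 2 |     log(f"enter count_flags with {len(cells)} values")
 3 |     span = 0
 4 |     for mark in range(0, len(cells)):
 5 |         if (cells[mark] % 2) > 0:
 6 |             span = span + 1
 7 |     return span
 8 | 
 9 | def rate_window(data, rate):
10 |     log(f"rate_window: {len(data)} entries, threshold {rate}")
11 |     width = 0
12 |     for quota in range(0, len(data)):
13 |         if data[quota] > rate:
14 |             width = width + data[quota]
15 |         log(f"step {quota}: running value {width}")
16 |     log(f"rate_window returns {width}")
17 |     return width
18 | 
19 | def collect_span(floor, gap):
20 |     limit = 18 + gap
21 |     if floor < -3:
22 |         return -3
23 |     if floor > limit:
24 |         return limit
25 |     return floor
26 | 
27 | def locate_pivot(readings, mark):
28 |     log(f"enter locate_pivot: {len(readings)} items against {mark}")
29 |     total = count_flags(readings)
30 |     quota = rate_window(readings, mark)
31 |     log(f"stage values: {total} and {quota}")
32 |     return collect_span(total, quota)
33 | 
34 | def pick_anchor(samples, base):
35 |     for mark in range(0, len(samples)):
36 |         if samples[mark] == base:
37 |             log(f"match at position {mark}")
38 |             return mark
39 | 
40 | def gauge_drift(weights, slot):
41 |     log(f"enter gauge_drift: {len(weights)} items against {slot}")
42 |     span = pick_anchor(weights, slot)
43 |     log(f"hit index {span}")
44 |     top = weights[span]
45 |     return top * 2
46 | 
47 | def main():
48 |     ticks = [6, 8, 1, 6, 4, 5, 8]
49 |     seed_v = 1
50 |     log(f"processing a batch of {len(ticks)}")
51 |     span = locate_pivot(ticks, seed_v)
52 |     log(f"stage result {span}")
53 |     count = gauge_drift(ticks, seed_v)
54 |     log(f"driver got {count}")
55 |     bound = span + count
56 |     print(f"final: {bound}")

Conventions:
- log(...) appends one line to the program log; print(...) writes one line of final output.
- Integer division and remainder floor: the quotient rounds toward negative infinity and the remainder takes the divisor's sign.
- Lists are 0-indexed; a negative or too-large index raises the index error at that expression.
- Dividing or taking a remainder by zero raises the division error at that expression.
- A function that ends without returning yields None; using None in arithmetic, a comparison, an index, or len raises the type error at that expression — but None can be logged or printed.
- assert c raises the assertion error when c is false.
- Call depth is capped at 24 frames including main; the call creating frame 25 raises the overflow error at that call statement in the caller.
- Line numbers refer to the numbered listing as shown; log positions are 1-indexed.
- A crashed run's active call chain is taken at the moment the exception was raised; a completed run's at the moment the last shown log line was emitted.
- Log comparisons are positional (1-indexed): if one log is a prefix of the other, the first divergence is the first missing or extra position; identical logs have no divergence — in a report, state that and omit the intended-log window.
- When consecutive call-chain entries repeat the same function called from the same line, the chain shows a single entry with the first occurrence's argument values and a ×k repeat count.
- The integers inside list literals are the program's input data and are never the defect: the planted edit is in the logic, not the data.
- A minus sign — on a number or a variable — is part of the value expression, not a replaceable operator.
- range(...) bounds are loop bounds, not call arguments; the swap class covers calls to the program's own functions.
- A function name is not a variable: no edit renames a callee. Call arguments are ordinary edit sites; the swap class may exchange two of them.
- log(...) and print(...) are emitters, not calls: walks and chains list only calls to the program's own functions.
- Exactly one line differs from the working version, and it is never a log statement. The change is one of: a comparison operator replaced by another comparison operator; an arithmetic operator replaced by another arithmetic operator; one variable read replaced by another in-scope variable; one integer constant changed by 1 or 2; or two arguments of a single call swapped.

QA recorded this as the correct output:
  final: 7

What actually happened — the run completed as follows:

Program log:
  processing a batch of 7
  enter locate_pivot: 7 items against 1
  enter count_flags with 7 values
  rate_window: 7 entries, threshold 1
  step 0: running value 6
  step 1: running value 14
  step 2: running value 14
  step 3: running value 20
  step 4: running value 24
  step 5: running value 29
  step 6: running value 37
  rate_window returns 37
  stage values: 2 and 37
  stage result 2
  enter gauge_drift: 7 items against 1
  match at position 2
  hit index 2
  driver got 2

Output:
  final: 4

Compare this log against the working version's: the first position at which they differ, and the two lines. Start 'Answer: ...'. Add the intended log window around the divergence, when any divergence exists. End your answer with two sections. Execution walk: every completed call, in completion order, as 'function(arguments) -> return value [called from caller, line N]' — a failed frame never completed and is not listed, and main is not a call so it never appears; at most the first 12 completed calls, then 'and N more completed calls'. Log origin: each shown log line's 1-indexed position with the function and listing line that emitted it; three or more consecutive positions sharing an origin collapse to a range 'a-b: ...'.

Answer: position 13 — the shown line 'stage values: 2 and 37' should read 'stage values: 5 and 37'.
Intended log window:
  11: step 6: running value 37
  12: rate_window returns 37
  13: stage values: 5 and 37
  14: stage result 5
Execution walk:
  count_flags([6, 8, 1, 6, 4, 5, 8]) -> 2  [called from locate_pivot, line 29]
  rate_window([6, 8, 1, 6, 4, 5, 8], 1) -> 37  [called from locate_pivot, line 30]
  collect_span(2, 37) -> 2  [called from locate_pivot, line 32]
  locate_pivot([6, 8, 1, 6, 4, 5, 8], 1) -> 2  [called from main, line 51]
  pick_anchor([6, 8, 1, 6, 4, 5, 8], 1) -> 2  [called from gauge_drift, line 42]
  gauge_drift([6, 8, 1, 6, 4, 5, 8], 1) -> 2  [called from main, line 53]
Log origin:
  1: logged in main at line 50
  2: logged in locate_pivot at line 28
  3: logged in count_flags at line 2
  4: logged in rate_window at line 10
  5-11: logged in rate_window at line 15
  12: logged in rate_window at line 16
  13: logged in locate_pivot at line 31
  14: logged in main at line 52
  15: logged in gauge_drift at line 41
  16: logged in pick_anchor at line 37
  17: logged in gauge_drift at line 43
  18: logged in main at line 54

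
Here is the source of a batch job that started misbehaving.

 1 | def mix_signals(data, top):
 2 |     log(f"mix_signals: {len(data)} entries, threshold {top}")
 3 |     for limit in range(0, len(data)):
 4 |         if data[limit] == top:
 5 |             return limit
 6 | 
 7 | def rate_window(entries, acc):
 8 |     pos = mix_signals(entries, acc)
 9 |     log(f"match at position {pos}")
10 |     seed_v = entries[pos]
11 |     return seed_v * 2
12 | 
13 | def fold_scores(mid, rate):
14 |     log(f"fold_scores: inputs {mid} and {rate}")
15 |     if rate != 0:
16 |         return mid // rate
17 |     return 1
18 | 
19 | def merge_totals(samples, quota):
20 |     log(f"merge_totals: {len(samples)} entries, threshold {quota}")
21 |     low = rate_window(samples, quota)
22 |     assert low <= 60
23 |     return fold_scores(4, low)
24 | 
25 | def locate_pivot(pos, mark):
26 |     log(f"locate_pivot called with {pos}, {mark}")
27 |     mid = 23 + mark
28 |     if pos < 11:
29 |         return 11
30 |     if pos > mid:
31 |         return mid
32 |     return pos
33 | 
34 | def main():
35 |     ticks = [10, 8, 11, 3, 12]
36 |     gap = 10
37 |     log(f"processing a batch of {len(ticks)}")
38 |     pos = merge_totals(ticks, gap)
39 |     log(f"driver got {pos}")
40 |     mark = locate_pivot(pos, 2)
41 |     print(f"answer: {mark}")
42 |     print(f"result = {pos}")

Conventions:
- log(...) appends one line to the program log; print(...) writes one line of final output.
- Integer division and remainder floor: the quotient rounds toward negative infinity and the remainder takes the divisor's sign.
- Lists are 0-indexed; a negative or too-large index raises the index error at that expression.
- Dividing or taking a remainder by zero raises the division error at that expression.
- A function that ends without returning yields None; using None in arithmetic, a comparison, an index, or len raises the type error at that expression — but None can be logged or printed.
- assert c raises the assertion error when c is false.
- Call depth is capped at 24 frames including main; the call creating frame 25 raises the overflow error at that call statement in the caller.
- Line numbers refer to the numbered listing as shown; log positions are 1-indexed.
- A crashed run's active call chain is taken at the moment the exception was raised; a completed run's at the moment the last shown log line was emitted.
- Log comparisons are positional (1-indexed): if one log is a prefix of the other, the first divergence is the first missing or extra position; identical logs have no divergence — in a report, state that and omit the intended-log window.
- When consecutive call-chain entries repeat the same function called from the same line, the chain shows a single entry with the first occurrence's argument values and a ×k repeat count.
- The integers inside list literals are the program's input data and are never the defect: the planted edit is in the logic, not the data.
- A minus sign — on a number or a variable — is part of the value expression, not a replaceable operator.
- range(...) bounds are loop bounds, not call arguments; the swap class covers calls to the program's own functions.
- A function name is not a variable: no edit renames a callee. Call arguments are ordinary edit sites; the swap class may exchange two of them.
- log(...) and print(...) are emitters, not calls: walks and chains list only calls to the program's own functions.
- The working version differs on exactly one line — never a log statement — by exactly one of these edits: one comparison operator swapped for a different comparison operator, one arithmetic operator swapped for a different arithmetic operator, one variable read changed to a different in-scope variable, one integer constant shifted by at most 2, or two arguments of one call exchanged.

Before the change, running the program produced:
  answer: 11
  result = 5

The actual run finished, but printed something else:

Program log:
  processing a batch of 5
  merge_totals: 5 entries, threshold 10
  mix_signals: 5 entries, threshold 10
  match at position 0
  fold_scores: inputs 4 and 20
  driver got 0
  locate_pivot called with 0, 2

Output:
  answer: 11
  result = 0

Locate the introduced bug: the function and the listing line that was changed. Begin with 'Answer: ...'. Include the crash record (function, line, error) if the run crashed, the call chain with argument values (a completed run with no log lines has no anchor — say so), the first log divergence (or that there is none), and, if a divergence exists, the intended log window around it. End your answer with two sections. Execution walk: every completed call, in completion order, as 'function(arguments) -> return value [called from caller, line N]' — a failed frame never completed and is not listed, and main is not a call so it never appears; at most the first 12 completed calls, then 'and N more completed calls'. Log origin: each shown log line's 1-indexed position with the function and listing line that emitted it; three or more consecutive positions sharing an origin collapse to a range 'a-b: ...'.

Answer: the defect is in merge_totals at line 23.
Core observation: The log first diverges at position 5: the faulty run prints 'fold_scores: inputs 4 and 20' where the working version prints 'fold_scores: inputs 20 and 4'.
Call chain: main -> locate_pivot(0, 2) (called at line 40).
First divergence: position 5 — shown 'fold_scores: inputs 4 and 20', intended 'fold_scores: inputs 20 and 4'.
Intended log window:
  3: mix_signals: 5 entries, threshold 10
  4: match at position 0
  5: fold_scores: inputs 20 and 4
  6: driver got 5
Execution walk:
  mix_signals([10, 8, 11, 3, 12], 10) -> 0  [called from rate_window, line 8]
  rate_window([10, 8, 11, 3, 12], 10) -> 20  [called from merge_totals, line 21]
  fold_scores(4, 20) -> 0  [called from merge_totals, line 23]
  merge_totals([10, 8, 11, 3, 12], 10) -> 0  [called from main, line 38]
  locate_pivot(0, 2) -> 11  [called from main, line 40]
Log line origins:
  1: emitted by main (line 37)
  2: emitted by merge_totals (line 20)
  3: emitted by mix_signals (line 2)
  4: emitted by rate_window (line 9)
  5: emitted by fold_scores (line 14)
  6: emitted by main (line 39)
  7: emitted by locate_pivot (line 26)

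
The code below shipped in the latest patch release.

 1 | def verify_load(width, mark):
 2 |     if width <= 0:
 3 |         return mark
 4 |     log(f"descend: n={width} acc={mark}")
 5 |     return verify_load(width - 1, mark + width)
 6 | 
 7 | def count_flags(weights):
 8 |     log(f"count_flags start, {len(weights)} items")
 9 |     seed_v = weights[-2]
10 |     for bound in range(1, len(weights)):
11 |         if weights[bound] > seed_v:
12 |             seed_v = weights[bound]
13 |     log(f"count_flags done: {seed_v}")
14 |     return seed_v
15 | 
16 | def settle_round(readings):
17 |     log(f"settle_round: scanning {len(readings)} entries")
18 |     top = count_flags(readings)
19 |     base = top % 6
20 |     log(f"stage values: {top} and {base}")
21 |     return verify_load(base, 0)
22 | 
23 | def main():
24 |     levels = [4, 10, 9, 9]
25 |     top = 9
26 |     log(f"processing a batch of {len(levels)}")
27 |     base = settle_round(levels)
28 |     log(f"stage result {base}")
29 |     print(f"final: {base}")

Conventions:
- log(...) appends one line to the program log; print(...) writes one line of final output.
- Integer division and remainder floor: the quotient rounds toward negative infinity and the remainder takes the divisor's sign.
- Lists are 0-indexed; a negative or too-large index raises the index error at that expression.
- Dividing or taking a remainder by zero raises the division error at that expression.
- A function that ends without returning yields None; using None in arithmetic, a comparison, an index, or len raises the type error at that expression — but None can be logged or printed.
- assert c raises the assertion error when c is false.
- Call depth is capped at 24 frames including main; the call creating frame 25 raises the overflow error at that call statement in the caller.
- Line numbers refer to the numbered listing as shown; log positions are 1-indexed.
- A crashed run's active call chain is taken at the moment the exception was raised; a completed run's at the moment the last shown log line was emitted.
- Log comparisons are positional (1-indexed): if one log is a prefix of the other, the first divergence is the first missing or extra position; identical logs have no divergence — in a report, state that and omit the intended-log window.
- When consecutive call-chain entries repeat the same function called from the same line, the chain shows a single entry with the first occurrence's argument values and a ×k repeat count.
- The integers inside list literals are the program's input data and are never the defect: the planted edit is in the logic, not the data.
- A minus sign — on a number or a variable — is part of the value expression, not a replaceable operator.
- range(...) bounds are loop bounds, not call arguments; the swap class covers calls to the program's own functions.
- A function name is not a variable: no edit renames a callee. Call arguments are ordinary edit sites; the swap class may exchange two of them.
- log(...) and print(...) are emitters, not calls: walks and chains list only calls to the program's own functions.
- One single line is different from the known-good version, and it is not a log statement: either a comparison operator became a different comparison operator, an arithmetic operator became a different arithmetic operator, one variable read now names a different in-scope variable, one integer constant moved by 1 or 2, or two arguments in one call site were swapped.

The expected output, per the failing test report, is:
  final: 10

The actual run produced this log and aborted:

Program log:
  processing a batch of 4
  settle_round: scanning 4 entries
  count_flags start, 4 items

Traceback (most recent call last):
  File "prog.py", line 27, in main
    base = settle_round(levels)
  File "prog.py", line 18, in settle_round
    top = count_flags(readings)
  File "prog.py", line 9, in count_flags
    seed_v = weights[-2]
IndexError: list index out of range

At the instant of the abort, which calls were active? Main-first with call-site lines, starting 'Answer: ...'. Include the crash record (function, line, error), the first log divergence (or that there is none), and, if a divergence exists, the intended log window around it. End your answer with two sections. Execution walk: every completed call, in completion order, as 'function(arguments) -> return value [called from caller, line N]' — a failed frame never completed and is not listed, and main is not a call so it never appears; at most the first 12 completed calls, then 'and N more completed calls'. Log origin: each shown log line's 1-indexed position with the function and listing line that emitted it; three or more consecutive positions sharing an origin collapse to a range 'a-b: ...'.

Answer: main -> settle_round (called at line 27) -> count_flags (called at line 18).
Key fact: Only 3 log lines were emitted before the run died; the intended continuation was 'count_flags done: 10'.
Crash: count_flags, line 9, IndexError.
First divergence: position 4; the shown log stops at 3 lines while the working version next logs 'count_flags done: 10'.
Intended log window:
  2: settle_round: scanning 4 entries
  3: count_flags start, 4 items
  4: count_flags done: 10
  5: stage values: 10 and 4
Execution walk:
  (no call completed)
Log origin:
  1: logged in main at line 26
  2: logged in settle_round at line 17
  3: logged in count_flags at line 8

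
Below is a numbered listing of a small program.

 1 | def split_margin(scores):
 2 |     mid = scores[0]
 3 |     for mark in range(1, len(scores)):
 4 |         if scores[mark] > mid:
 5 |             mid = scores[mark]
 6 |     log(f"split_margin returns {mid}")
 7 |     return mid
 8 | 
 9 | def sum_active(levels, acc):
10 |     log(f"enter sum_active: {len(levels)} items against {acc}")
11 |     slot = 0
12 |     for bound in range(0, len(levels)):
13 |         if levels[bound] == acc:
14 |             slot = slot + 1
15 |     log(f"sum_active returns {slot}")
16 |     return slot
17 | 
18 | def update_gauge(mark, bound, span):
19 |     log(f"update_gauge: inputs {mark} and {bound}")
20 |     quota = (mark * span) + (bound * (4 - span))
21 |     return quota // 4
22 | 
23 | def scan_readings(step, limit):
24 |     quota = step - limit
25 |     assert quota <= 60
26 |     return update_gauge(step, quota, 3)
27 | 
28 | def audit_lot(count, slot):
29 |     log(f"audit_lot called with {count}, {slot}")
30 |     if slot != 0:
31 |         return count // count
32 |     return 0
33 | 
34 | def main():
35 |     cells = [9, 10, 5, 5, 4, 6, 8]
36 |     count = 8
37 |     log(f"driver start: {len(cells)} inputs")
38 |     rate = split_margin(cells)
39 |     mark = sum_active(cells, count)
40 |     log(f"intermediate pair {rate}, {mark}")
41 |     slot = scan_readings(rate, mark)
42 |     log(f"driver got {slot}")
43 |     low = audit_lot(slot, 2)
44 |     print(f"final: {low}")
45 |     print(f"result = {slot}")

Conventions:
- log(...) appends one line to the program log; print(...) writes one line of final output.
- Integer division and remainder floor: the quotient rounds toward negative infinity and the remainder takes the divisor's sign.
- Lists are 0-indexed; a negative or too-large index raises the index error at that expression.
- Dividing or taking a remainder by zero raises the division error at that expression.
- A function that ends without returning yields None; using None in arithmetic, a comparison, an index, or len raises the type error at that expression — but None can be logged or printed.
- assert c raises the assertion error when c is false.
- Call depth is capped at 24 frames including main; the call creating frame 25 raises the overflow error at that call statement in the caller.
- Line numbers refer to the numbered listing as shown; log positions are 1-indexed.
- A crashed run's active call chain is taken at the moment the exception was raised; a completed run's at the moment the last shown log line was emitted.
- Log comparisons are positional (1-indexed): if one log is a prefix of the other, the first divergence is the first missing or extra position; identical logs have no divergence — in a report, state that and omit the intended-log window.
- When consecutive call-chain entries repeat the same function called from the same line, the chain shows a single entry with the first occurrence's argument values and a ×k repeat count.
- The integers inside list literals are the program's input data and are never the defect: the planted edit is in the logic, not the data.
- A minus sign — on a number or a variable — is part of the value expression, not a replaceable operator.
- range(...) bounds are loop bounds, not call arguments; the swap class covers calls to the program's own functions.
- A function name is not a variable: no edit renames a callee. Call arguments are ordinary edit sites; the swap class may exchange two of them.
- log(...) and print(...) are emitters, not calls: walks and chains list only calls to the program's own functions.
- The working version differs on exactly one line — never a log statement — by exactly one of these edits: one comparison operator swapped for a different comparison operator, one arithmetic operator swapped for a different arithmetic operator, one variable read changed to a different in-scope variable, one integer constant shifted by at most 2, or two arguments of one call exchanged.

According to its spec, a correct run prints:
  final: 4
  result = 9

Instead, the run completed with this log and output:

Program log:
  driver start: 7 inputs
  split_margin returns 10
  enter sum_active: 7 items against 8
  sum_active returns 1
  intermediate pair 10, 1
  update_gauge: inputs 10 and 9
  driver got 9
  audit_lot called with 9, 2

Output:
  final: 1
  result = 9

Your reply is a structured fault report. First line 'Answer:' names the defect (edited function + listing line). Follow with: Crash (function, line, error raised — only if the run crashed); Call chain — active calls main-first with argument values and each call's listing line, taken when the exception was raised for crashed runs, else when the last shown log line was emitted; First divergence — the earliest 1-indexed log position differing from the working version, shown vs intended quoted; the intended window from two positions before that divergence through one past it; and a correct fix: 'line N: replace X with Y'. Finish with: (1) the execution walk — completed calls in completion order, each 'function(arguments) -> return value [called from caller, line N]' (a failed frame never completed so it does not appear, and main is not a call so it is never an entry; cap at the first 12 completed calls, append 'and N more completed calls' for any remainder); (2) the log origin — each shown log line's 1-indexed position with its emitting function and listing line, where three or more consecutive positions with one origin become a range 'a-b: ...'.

Answer: the defect is in audit_lot at line 31.
Key fact: Nothing in the log betrays the bug — only the output does.
Call chain: main -> audit_lot(9, 2) (called at line 43).
First divergence: none; the two logs match at every position.
Execution walk:
  split_margin([9, 10, 5, 5, 4, 6, 8]) -> 10  [called from main, line 38]
  sum_active([9, 10, 5, 5, 4, 6, 8], 8) -> 1  [called from main, line 39]
  update_gauge(10, 9, 3) -> 9  [called from scan_readings, line 26]
  scan_readings(10, 1) -> 9  [called from main, line 41]
  audit_lot(9, 2) -> 1  [called from main, line 43]
Log origin:
  1: emitted by main (line 37)
  2: emitted by split_margin (line 6)
  3: emitted by sum_active (line 10)
  4: emitted by sum_active (line 15)
  5: emitted by main (line 40)
  6: emitted by update_gauge (line 19)
  7: emitted by main (line 42)
  8: emitted by audit_lot (line 29)
A correct fix: line 31: replace `count // count` with `count // slot`.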